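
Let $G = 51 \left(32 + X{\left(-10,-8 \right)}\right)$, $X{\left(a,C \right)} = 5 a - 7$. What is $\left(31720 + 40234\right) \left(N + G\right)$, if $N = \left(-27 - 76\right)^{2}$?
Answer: $671618636$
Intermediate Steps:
$N = 10609$ ($N = \left(-103\right)^{2} = 10609$)
$X{\left(a,C \right)} = -7 + 5 a$
$G = -1275$ ($G = 51 \left(32 + \left(-7 + 5 \left(-10\right)\right)\right) = 51 \left(32 - 57\right) = 51 \left(-25\right) = -1275$)
$\left(31720 + 40234\right) \left(N + G\right) = \left(31720 + 40234\right) \left(10609 - 1275\right) = 71954 \cdot 9334 = 671618636$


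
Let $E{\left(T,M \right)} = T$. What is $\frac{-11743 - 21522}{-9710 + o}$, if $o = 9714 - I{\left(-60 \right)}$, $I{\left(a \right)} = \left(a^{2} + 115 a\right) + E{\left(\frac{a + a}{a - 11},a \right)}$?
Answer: $- \frac{2361815}{234464} \approx -10.073$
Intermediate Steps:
$I{\left(a \right)} = a^{2} + 115 a + \frac{2 a}{-11 + a}$ ($I{\left(a \right)} = \left(a^{2} + 115 a\right) + \frac{a + a}{a - 11} = \left(a^{2} + 115 a\right) + \frac{2 a}{-11 + a} = a^{2} + 115 a + \frac{2 a}{-11 + a}$)
$o = \frac{923874}{71}$ ($o = 9714 - - \frac{60 \left(2 + \left(-11 - 60\right) \left(115 - 60\right)\right)}{-11 - 60} = 9714 - - \frac{60 \left(2 - 3905\right)}{-71} = 9714 - \left(-60\right) \left(- \frac{1}{71}\right) \left(2 - 3905\right) = 9714 - \left(-60\right) \left(- \frac{1}{71}\right) \left(-3903\right) = 9714 - - \frac{234180}{71} = 9714 + \frac{234180}{71} = \frac{923874}{71} \approx 13012.0$)
$\frac{-11743 - 21522}{-9710 + o} = \frac{-11743 - 21522}{-9710 + \frac{923874}{71}} = - \frac{33265}{\frac{234464}{71}} = \left(-33265\right) \frac{71}{234464} = - \frac{2361815}{234464}$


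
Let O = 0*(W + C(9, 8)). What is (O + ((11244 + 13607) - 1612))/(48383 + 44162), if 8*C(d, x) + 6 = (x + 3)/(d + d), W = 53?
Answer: 23239/92545 ≈ 0.25111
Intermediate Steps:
C(d, x) = -¾ + (3 + x)/(16*d) (C(d, x) = -¾ + ((x + 3)/(d + d))/8 = -¾ + ((3 + x)/((2*d)))/8 = -¾ + ((3 + x)*(1/(2*d)))/8 = -¾ + ((3 + x)/(2*d))/8 = -¾ + (3 + x)/(16*d))
O = 0 (O = 0*(53 + (1/16)*(3 + 8 - 12*9)/9) = 0*(53 + (1/16)*(⅑)*(3 + 8 - 108)) = 0*(53 + (1/16)*(⅑)*(-97)) = 0*(53 - 97/144) = 0*(7535/144) = 0)
(O + ((11244 + 13607) - 1612))/(48383 + 44162) = (0 + ((11244 + 13607) - 1612))/(48383 + 44162) = (0 + (24851 - 1612))/92545 = (0 + 23239)*(1/92545) = 23239*(1/92545) = 23239/92545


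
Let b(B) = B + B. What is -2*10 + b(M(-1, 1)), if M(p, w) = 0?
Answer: -20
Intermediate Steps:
b(B) = 2*B
-2*10 + b(M(-1, 1)) = -2*10 + 2*0 = -20 + 0 = -20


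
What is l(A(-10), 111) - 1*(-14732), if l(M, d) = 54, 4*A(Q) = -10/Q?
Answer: 14786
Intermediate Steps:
A(Q) = -5/(2*Q) (A(Q) = (-10/Q)/4 = -5/(2*Q))
l(A(-10), 111) - 1*(-14732) = 54 - 1*(-14732) = 54 + 14732 = 14786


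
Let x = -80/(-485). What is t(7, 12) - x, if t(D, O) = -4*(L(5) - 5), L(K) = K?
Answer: -16/97 ≈ -0.16495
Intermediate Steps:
x = 16/97 (x = -80*(-1/485) = 16/97 ≈ 0.16495)
t(D, O) = 0 (t(D, O) = -4*(5 - 5) = -4*0 = 0)
t(7, 12) - x = 0 - 1*16/97 = 0 - 16/97 = -16/97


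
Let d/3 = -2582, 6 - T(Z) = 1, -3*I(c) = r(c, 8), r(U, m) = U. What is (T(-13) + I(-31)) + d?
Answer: -23192/3 ≈ -7730.7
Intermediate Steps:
I(c) = -c/3
T(Z) = 5 (T(Z) = 6 - 1*1 = 6 - 1 = 5)
d = -7746 (d = 3*(-2582) = -7746)
(T(-13) + I(-31)) + d = (5 - 1/3*(-31)) - 7746 = (5 + 31/3) - 7746 = 46/3 - 7746 = -23192/3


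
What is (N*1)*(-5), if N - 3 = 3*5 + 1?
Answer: -95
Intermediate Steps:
N = 19 (N = 3 + (3*5 + 1) = 3 + (15 + 1) = 3 + 16 = 19)
(N*1)*(-5) = (19*1)*(-5) = 19*(-5) = -95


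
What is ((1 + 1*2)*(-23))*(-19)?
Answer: 1311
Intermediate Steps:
((1 + 1*2)*(-23))*(-19) = ((1 + 2)*(-23))*(-19) = (3*(-23))*(-19) = -69*(-19) = 1311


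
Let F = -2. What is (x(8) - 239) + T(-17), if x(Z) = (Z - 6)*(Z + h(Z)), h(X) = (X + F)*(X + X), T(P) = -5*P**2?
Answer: -1476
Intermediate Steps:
h(X) = 2*X*(-2 + X) (h(X) = (X - 2)*(X + X) = (-2 + X)*(2*X) = 2*X*(-2 + X))
x(Z) = (-6 + Z)*(Z + 2*Z*(-2 + Z)) (x(Z) = (Z - 6)*(Z + 2*Z*(-2 + Z)) = (-6 + Z)*(Z + 2*Z*(-2 + Z)))
(x(8) - 239) + T(-17) = (8*(18 - 15*8 + 2*8**2) - 239) - 5*(-17)**2 = (8*(18 - 120 + 2*64) - 239) - 5*289 = (8*(18 - 120 + 128) - 239) - 1445 = (8*26 - 239) - 1445 = (208 - 239) - 1445 = -31 - 1445 = -1476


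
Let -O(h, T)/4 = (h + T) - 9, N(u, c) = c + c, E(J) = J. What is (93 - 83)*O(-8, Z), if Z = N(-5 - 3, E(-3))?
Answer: 920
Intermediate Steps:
N(u, c) = 2*c
Z = -6 (Z = 2*(-3) = -6)
O(h, T) = 36 - 4*T - 4*h (O(h, T) = -4*((h + T) - 9) = -4*((T + h) - 9) = -4*(-9 + T + h) = 36 - 4*T - 4*h)
(93 - 83)*O(-8, Z) = (93 - 83)*(36 - 4*(-6) - 4*(-8)) = 10*(36 + 24 + 32) = 10*92 = 920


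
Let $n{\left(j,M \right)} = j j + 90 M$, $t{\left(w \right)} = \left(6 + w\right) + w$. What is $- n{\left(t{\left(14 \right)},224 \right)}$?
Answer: $-21316$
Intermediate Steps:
$t{\left(w \right)} = 6 + 2 w$
$n{\left(j,M \right)} = j^{2} + 90 M$
$- n{\left(t{\left(14 \right)},224 \right)} = - (\left(6 + 2 \cdot 14\right)^{2} + 90 \cdot 224) = - (\left(6 + 28\right)^{2} + 20160) = - (34^{2} + 20160) = - (1156 + 20160) = \left(-1\right) 21316 = -21316$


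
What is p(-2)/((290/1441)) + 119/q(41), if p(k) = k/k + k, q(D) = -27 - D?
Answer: -3897/580 ≈ -6.7190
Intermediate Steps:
p(k) = 1 + k
p(-2)/((290/1441)) + 119/q(41) = (1 - 2)/((290/1441)) + 119/(-27 - 1*41) = -1/(290*(1/1441)) + 119/(-27 - 41) = -1/290/1441 + 119/(-68) = -1*1441/290 + 119*(-1/68) = -1441/290 - 7/4 = -3897/580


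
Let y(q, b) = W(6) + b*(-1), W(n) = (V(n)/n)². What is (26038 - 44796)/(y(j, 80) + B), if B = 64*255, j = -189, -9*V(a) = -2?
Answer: -13674582/11838961 ≈ -1.1550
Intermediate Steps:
V(a) = 2/9 (V(a) = -⅑*(-2) = 2/9)
W(n) = 4/(81*n²) (W(n) = (2/(9*n))² = 4/(81*n²))
B = 16320
y(q, b) = 1/729 - b (y(q, b) = (4/81)/6² + b*(-1) = (4/81)*(1/36) - b = 1/729 - b)
(26038 - 44796)/(y(j, 80) + B) = (26038 - 44796)/((1/729 - 1*80) + 16320) = -18758/((1/729 - 80) + 16320) = -18758/(-58319/729 + 16320) = -18758/11838961/729 = -18758*729/11838961 = -13674582/11838961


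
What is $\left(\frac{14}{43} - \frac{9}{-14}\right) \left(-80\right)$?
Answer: $- \frac{23320}{301} \approx -77.475$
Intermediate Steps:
$\left(\frac{14}{43} - \frac{9}{-14}\right) \left(-80\right) = \left(14 \cdot \frac{1}{43} - - \frac{9}{14}\right) \left(-80\right) = \left(\frac{14}{43} + \frac{9}{14}\right) \left(-80\right) = \frac{583}{602} \left(-80\right) = - \frac{23320}{301}$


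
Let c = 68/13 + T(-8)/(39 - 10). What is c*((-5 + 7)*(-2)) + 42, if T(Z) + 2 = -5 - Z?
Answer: 7894/377 ≈ 20.939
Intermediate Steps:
T(Z) = -7 - Z (T(Z) = -2 + (-5 - Z) = -7 - Z)
c = 1985/377 (c = 68/13 + (-7 - 1*(-8))/(39 - 10) = 68*(1/13) + (-7 + 8)/29 = 68/13 + 1*(1/29) = 68/13 + 1/29 = 1985/377 ≈ 5.2653)
c*((-5 + 7)*(-2)) + 42 = 1985*((-5 + 7)*(-2))/377 + 42 = 1985*(2*(-2))/377 + 42 = (1985/377)*(-4) + 42 = -7940/377 + 42 = 7894/377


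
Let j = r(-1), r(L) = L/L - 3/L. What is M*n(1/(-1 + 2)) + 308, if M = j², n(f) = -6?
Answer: 212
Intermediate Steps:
r(L) = 1 - 3/L
j = 4 (j = (-3 - 1)/(-1) = -1*(-4) = 4)
M = 16 (M = 4² = 16)
M*n(1/(-1 + 2)) + 308 = 16*(-6) + 308 = -96 + 308 = 212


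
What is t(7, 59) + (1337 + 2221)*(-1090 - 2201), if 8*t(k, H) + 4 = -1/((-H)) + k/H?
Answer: -1381706661/118 ≈ -1.1709e+7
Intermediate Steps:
t(k, H) = -1/2 + 1/(8*H) + k/(8*H) (t(k, H) = -1/2 + (-1/((-H)) + k/H)/8 = -1/2 + (-(-1)/H + k/H)/8 = -1/2 + (1/H + k/H)/8 = -1/2 + (1/(8*H) + k/(8*H)) = -1/2 + 1/(8*H) + k/(8*H))
t(7, 59) + (1337 + 2221)*(-1090 - 2201) = (1/8)*(1 + 7 - 4*59)/59 + (1337 + 2221)*(-1090 - 2201) = (1/8)*(1/59)*(1 + 7 - 236) + 3558*(-3291) = (1/8)*(1/59)*(-228) - 11709378 = -57/118 - 11709378 = -1381706661/118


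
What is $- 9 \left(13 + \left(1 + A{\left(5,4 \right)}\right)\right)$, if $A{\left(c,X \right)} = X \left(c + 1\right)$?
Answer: $-342$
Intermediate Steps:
$A{\left(c,X \right)} = X \left(1 + c\right)$
$- 9 \left(13 + \left(1 + A{\left(5,4 \right)}\right)\right) = - 9 \left(13 + \left(1 + 4 \left(1 + 5\right)\right)\right) = - 9 \left(13 + \left(1 + 4 \cdot 6\right)\right) = - 9 \left(13 + \left(1 + 24\right)\right) = - 9 \left(13 + 25\right) = \left(-9\right) 38 = -342$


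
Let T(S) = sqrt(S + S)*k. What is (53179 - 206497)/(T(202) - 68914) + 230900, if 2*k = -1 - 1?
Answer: 11919421293581/51621076 - 3333*sqrt(101)/51621076 ≈ 2.3090e+5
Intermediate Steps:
k = -1 (k = (-1 - 1)/2 = (1/2)*(-2) = -1)
T(S) = -sqrt(2)*sqrt(S) (T(S) = sqrt(S + S)*(-1) = sqrt(2*S)*(-1) = (sqrt(2)*sqrt(S))*(-1) = -sqrt(2)*sqrt(S))
(53179 - 206497)/(T(202) - 68914) + 230900 = (53179 - 206497)/(-sqrt(2)*sqrt(202) - 68914) + 230900 = -153318/(-2*sqrt(101) - 68914) + 230900 = -153318/(-68914 - 2*sqrt(101)) + 230900 = 230900 - 153318/(-68914 - 2*sqrt(101))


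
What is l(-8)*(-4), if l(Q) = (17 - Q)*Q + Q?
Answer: 832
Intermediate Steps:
l(Q) = Q + Q*(17 - Q) (l(Q) = Q*(17 - Q) + Q = Q + Q*(17 - Q))
l(-8)*(-4) = -8*(18 - 1*(-8))*(-4) = -8*(18 + 8)*(-4) = -8*26*(-4) = -208*(-4) = 832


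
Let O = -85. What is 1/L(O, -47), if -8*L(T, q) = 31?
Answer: -8/31 ≈ -0.25806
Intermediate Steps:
L(T, q) = -31/8 (L(T, q) = -1/8*31 = -31/8)
1/L(O, -47) = 1/(-31/8) = -8/31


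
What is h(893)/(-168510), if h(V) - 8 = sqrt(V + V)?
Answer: -4/84255 - sqrt(1786)/168510 ≈ -0.00029827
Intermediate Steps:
h(V) = 8 + sqrt(2)*sqrt(V) (h(V) = 8 + sqrt(V + V) = 8 + sqrt(2*V) = 8 + sqrt(2)*sqrt(V))
h(893)/(-168510) = (8 + sqrt(2)*sqrt(893))/(-168510) = (8 + sqrt(1786))*(-1/168510) = -4/84255 - sqrt(1786)/168510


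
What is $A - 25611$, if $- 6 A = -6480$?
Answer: $-24531$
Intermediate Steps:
$A = 1080$ ($A = \left(- \frac{1}{6}\right) \left(-6480\right) = 1080$)
$A - 25611 = 1080 - 25611 = -24531$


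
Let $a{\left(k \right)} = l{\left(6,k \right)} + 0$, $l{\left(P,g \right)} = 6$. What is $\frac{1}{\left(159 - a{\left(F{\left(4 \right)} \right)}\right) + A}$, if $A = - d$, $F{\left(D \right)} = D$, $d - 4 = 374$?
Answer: $- \frac{1}{225} \approx -0.0044444$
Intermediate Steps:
$d = 378$ ($d = 4 + 374 = 378$)
$a{\left(k \right)} = 6$ ($a{\left(k \right)} = 6 + 0 = 6$)
$A = -378$ ($A = \left(-1\right) 378 = -378$)
$\frac{1}{\left(159 - a{\left(F{\left(4 \right)} \right)}\right) + A} = \frac{1}{\left(159 - 6\right) - 378} = \frac{1}{153 - 378} = \frac{1}{-225} = - \frac{1}{225}$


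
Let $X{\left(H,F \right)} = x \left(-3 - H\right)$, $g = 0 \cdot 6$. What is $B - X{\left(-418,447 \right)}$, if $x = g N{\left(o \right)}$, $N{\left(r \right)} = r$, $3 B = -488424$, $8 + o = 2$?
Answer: $-162808$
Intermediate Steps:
$o = -6$ ($o = -8 + 2 = -6$)
$B = -162808$ ($B = \frac{1}{3} \left(-488424\right) = -162808$)
$g = 0$
$x = 0$ ($x = 0 \left(-6\right) = 0$)
$X{\left(H,F \right)} = 0$ ($X{\left(H,F \right)} = 0 \left(-3 - H\right) = 0$)
$B - X{\left(-418,447 \right)} = -162808 - 0 = -162808 + 0 = -162808$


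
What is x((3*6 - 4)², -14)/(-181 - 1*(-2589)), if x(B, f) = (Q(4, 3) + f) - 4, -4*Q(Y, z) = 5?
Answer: -11/1376 ≈ -0.0079942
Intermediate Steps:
Q(Y, z) = -5/4 (Q(Y, z) = -¼*5 = -5/4)
x(B, f) = -21/4 + f (x(B, f) = (-5/4 + f) - 4 = -21/4 + f)
x((3*6 - 4)², -14)/(-181 - 1*(-2589)) = (-21/4 - 14)/(-181 - 1*(-2589)) = -77/(4*(-181 + 2589)) = -77/4/2408 = -77/4*1/2408 = -11/1376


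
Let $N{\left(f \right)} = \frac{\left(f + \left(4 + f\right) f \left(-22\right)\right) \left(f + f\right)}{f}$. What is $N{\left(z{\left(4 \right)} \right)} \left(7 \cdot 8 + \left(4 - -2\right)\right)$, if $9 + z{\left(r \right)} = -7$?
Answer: $-525760$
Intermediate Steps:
$z{\left(r \right)} = -16$ ($z{\left(r \right)} = -9 - 7 = -16$)
$N{\left(f \right)} = 2 f - 44 f \left(4 + f\right)$ ($N{\left(f \right)} = \frac{\left(f + f \left(4 + f\right) \left(-22\right)\right) 2 f}{f} = \frac{\left(f - 22 f \left(4 + f\right)\right) 2 f}{f} = \frac{2 f \left(f - 22 f \left(4 + f\right)\right)}{f} = 2 f - 44 f \left(4 + f\right)$)
$N{\left(z{\left(4 \right)} \right)} \left(7 \cdot 8 + \left(4 - -2\right)\right) = \left(-2\right) \left(-16\right) \left(87 + 22 \left(-16\right)\right) \left(7 \cdot 8 + \left(4 - -2\right)\right) = \left(-2\right) \left(-16\right) \left(87 - 352\right) \left(56 + \left(4 + 2\right)\right) = \left(-2\right) \left(-16\right) \left(-265\right) \left(56 + 6\right) = \left(-8480\right) 62 = -525760$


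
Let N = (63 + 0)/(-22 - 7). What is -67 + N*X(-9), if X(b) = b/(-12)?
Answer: -7961/116 ≈ -68.629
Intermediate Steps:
X(b) = -b/12 (X(b) = b*(-1/12) = -b/12)
N = -63/29 (N = 63/(-29) = 63*(-1/29) = -63/29 ≈ -2.1724)
-67 + N*X(-9) = -67 - (-21)*(-9)/116 = -67 - 63/29*¾ = -67 - 189/116 = -7961/116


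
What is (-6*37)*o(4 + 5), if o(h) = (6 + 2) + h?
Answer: -3774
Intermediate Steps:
o(h) = 8 + h
(-6*37)*o(4 + 5) = (-6*37)*(8 + (4 + 5)) = -222*(8 + 9) = -222*17 = -3774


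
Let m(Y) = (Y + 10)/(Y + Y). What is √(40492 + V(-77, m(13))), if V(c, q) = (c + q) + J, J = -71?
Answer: √27273142/26 ≈ 200.86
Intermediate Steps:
m(Y) = (10 + Y)/(2*Y) (m(Y) = (10 + Y)/((2*Y)) = (10 + Y)*(1/(2*Y)) = (10 + Y)/(2*Y))
V(c, q) = -71 + c + q (V(c, q) = (c + q) - 71 = -71 + c + q)
√(40492 + V(-77, m(13))) = √(40492 + (-71 - 77 + (½)*(10 + 13)/13)) = √(40492 + (-71 - 77 + (½)*(1/13)*23)) = √(40492 + (-71 - 77 + 23/26)) = √(40492 - 3825/26) = √(1048967/26) = √27273142/26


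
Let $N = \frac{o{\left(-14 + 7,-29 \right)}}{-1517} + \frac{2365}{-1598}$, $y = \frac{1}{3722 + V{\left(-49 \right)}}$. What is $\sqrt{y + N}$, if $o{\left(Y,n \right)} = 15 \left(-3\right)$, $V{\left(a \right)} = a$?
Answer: $\frac{i \sqrt{114959858835195352942}}{8903961718} \approx 1.2042 i$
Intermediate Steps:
$o{\left(Y,n \right)} = -45$
$y = \frac{1}{3673}$ ($y = \frac{1}{3722 - 49} = \frac{1}{3673} \approx 0.00027226$)
$N = - \frac{3515795}{2424166}$ ($N = - \frac{45}{-1517} + \frac{2365}{-1598} = \left(-45\right) \left(- \frac{1}{1517}\right) + 2365 \left(- \frac{1}{1598}\right) = \frac{45}{1517} - \frac{2365}{1598} = - \frac{3515795}{2424166} \approx -1.4503$)
$\sqrt{y + N} = \sqrt{\frac{1}{3673} - \frac{3515795}{2424166}} = \sqrt{- \frac{12911090869}{8903961718}} = \frac{i \sqrt{114959858835195352942}}{8903961718}$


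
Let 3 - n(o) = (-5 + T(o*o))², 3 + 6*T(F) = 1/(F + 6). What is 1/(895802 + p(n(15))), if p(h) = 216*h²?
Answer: 8542188963/9021423626910734 ≈ 9.4688e-7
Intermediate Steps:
T(F) = -½ + 1/(6*(6 + F)) (T(F) = -½ + 1/(6*(F + 6)) = -½ + 1/(6*(6 + F)))
n(o) = 3 - (-5 + (-17 - 3*o²)/(6*(6 + o²)))² (n(o) = 3 - (-5 + (-17 - 3*o*o)/(6*(6 + o*o)))² = 3 - (-5 + (-17 - 3*o²)/(6*(6 + o²)))²)
1/(895802 + p(n(15))) = 1/(895802 + 216*(3 - (197 + 33*15²)²/(36*(6 + 15²)²))²) = 1/(895802 + 216*(3 - (197 + 33*225)²/(36*(6 + 225)²))²) = 1/(895802 + 216*(3 - 1/36*(197 + 7425)²/231²)²) = 1/(895802 + 216*(3 - 1/36*1/53361*7622²)²) = 1/(895802 + 216*(3 - 1/36*1/53361*58094884)²) = 1/(895802 + 216*(3 - 14523721/480249)²) = 1/(895802 + 216*(-13082974/480249)²) = 1/(895802 + 216*(171164208684676/230639102001)) = 1/(895802 + 1369313669477408/8542188963) = 1/(9021423626910734/8542188963) = 8542188963/9021423626910734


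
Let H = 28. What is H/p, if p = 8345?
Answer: 28/8345 ≈ 0.0033553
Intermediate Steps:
H/p = 28/8345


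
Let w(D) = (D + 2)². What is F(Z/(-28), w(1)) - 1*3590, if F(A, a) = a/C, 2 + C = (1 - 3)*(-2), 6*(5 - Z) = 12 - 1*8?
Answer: -7171/2 ≈ -3585.5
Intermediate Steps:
Z = 13/3 (Z = 5 - (12 - 1*8)/6 = 5 - (12 - 8)/6 = 5 - ⅙*4 = 5 - ⅔ = 13/3 ≈ 4.3333)
w(D) = (2 + D)²
C = 2 (C = -2 + (1 - 3)*(-2) = -2 - 2*(-2) = -2 + 4 = 2)
F(A, a) = a/2
F(Z/(-28), w(1)) - 1*3590 = (2 + 1)²/2 - 1*3590 = (½)*3² - 3590 = (½)*9 - 3590 = 9/2 - 3590 = -7171/2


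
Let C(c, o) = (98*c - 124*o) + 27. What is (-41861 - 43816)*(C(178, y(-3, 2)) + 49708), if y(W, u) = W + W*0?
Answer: -5787567027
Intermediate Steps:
y(W, u) = W (y(W, u) = W + 0 = W)
C(c, o) = 27 - 124*o + 98*c (C(c, o) = (-124*o + 98*c) + 27 = 27 - 124*o + 98*c)
(-41861 - 43816)*(C(178, y(-3, 2)) + 49708) = (-41861 - 43816)*((27 - 124*(-3) + 98*178) + 49708) = -85677*((27 + 372 + 17444) + 49708) = -85677*(17843 + 49708) = -85677*67551 = -5787567027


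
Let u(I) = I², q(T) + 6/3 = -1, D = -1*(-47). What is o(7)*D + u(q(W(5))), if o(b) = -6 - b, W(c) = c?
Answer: -602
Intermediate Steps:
D = 47
q(T) = -3 (q(T) = -2 - 1 = -3)
o(7)*D + u(q(W(5))) = (-6 - 1*7)*47 + (-3)² = (-6 - 7)*47 + 9 = -13*47 + 9 = -611 + 9 = -602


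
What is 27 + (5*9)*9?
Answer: 432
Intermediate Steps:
27 + (5*9)*9 = 27 + 45*9 = 27 + 405 = 432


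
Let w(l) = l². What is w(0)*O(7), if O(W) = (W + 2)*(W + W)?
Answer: 0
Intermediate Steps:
O(W) = 2*W*(2 + W) (O(W) = (2 + W)*(2*W) = 2*W*(2 + W))
w(0)*O(7) = 0²*(2*7*(2 + 7)) = 0*(2*7*9) = 0*126 = 0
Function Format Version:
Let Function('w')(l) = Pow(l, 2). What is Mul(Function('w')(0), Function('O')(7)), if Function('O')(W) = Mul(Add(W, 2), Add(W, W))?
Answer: 0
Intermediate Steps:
Function('O')(W) = Mul(2, W, Add(2, W)) (Function('O')(W) = Mul(Add(2, W), Mul(2, W)) = Mul(2, W, Add(2, W)))
Mul(Function('w')(0), Function('O')(7)) = Mul(Pow(0, 2), Mul(2, 7, Add(2, 7))) = Mul(0, Mul(2, 7, 9)) = Mul(0, 126) = 0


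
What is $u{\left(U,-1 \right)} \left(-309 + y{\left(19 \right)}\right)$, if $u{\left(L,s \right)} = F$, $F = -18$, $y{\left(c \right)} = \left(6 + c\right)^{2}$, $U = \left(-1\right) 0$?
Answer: $-5688$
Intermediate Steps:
$U = 0$
$u{\left(L,s \right)} = -18$
$u{\left(U,-1 \right)} \left(-309 + y{\left(19 \right)}\right) = - 18 \left(-309 + \left(6 + 19\right)^{2}\right) = - 18 \left(-309 + 25^{2}\right) = - 18 \left(-309 + 625\right) = \left(-18\right) 316 = -5688$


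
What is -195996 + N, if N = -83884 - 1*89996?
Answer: -369876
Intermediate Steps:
N = -173880 (N = -83884 - 89996 = -173880)
-195996 + N = -195996 - 173880 = -369876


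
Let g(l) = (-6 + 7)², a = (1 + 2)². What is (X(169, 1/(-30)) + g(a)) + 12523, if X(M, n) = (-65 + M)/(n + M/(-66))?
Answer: 1335778/107 ≈ 12484.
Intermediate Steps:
a = 9 (a = 3² = 9)
X(M, n) = (-65 + M)/(n - M/66) (X(M, n) = (-65 + M)/(n + M*(-1/66)) = (-65 + M)/(n - M/66))
g(l) = 1 (g(l) = 1² = 1)
(X(169, 1/(-30)) + g(a)) + 12523 = (66*(65 - 1*169)/(169 - 66/(-30)) + 1) + 12523 = (66*(65 - 169)/(169 - 66*(-1/30)) + 1) + 12523 = (66*(-104)/(169 + 11/5) + 1) + 12523 = (66*(-104)/(856/5) + 1) + 12523 = (66*(5/856)*(-104) + 1) + 12523 = (-4290/107 + 1) + 12523 = -4183/107 + 12523 = 1335778/107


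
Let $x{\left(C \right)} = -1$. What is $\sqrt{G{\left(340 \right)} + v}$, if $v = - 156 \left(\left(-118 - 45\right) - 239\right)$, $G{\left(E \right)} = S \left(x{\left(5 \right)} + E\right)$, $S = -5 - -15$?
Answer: $\sqrt{66102} \approx 257.1$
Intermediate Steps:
$S = 10$ ($S = -5 + 15 = 10$)
$G{\left(E \right)} = -10 + 10 E$ ($G{\left(E \right)} = 10 \left(-1 + E\right) = -10 + 10 E$)
$v = 62712$ ($v = - 156 \left(\left(-118 - 45\right) - 239\right) = - 156 \left(-163 - 239\right) = \left(-156\right) \left(-402\right) = 62712$)
$\sqrt{G{\left(340 \right)} + v} = \sqrt{\left(-10 + 10 \cdot 340\right) + 62712} = \sqrt{\left(-10 + 3400\right) + 62712} = \sqrt{3390 + 62712} = \sqrt{66102}$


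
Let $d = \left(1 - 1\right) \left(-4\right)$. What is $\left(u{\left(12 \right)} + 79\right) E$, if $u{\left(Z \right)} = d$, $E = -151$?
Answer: $-11929$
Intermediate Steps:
$d = 0$ ($d = 0 \left(-4\right) = 0$)
$u{\left(Z \right)} = 0$
$\left(u{\left(12 \right)} + 79\right) E = \left(0 + 79\right) \left(-151\right) = 79 \left(-151\right) = -11929$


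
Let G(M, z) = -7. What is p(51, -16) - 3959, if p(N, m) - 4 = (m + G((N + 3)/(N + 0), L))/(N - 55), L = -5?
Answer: -15797/4 ≈ -3949.3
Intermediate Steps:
p(N, m) = 4 + (-7 + m)/(-55 + N) (p(N, m) = 4 + (m - 7)/(N - 55) = 4 + (-7 + m)/(-55 + N))
p(51, -16) - 3959 = (-227 - 16 + 4*51)/(-55 + 51) - 3959 = (-227 - 16 + 204)/(-4) - 3959 = -¼*(-39) - 3959 = 39/4 - 3959 = -15797/4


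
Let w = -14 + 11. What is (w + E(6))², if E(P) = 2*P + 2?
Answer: 121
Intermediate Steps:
E(P) = 2 + 2*P
w = -3
(w + E(6))² = (-3 + (2 + 2*6))² = (-3 + (2 + 12))² = (-3 + 14)² = 11² = 121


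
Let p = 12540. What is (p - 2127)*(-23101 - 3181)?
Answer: -273674466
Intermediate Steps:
(p - 2127)*(-23101 - 3181) = (12540 - 2127)*(-23101 - 3181) = 10413*(-26282) = -273674466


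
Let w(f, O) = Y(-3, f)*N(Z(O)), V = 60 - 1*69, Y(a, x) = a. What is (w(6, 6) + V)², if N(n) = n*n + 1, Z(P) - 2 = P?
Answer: 41616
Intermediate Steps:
Z(P) = 2 + P
V = -9 (V = 60 - 69 = -9)
N(n) = 1 + n² (N(n) = n² + 1 = 1 + n²)
w(f, O) = -3 - 3*(2 + O)² (w(f, O) = -3*(1 + (2 + O)²) = -3 - 3*(2 + O)²)
(w(6, 6) + V)² = ((-3 - 3*(2 + 6)²) - 9)² = ((-3 - 3*8²) - 9)² = ((-3 - 3*64) - 9)² = ((-3 - 192) - 9)² = (-195 - 9)² = (-204)² = 41616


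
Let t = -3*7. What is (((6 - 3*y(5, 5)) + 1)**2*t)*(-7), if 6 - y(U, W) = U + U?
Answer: 53067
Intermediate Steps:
y(U, W) = 6 - 2*U (y(U, W) = 6 - (U + U) = 6 - 2*U)
t = -21
(((6 - 3*y(5, 5)) + 1)**2*t)*(-7) = (((6 - 3*(6 - 2*5)) + 1)**2*(-21))*(-7) = (((6 - 3*(6 - 10)) + 1)**2*(-21))*(-7) = (((6 - 3*(-4)) + 1)**2*(-21))*(-7) = (((6 + 12) + 1)**2*(-21))*(-7) = ((18 + 1)**2*(-21))*(-7) = (19**2*(-21))*(-7) = (361*(-21))*(-7) = -7581*(-7) = 53067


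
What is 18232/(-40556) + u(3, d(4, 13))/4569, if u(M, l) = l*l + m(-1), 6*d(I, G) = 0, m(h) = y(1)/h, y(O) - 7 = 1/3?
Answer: -62699564/138975273 ≈ -0.45116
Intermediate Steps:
y(O) = 22/3 (y(O) = 7 + 1/3 = 7 + ⅓ = 22/3)
m(h) = 22/(3*h)
d(I, G) = 0 (d(I, G) = (⅙)*0 = 0)
u(M, l) = -22/3 + l² (u(M, l) = l*l + (22/3)/(-1) = l² + (22/3)*(-1) = l² - 22/3 = -22/3 + l²)
18232/(-40556) + u(3, d(4, 13))/4569 = 18232/(-40556) + (-22/3 + 0²)/4569 = 18232*(-1/40556) + (-22/3 + 0)*(1/4569) = -4558/10139 - 22/3*1/4569 = -4558/10139 - 22/13707 = -62699564/138975273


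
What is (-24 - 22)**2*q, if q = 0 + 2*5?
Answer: 21160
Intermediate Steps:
q = 10 (q = 0 + 10 = 10)
(-24 - 22)**2*q = (-24 - 22)**2*10 = (-46)**2*10 = 2116*10 = 21160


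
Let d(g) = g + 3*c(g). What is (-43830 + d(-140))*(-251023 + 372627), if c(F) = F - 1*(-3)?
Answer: -5396907124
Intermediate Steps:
c(F) = 3 + F (c(F) = F + 3 = 3 + F)
d(g) = 9 + 4*g (d(g) = g + 3*(3 + g) = g + (9 + 3*g) = 9 + 4*g)
(-43830 + d(-140))*(-251023 + 372627) = (-43830 + (9 + 4*(-140)))*(-251023 + 372627) = (-43830 + (9 - 560))*121604 = (-43830 - 551)*121604 = -44381*121604 = -5396907124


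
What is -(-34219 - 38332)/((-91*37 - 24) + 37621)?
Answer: 72551/34230 ≈ 2.1195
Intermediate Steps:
-(-34219 - 38332)/((-91*37 - 24) + 37621) = -(-72551)/((-3367 - 24) + 37621) = -(-72551)/(-3391 + 37621) = -(-72551)/34230 = -1*(-72551/34230) = 72551/34230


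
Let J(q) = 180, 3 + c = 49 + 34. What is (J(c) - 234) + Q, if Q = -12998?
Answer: -13052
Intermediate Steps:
c = 80 (c = -3 + (49 + 34) = -3 + 83 = 80)
(J(c) - 234) + Q = (180 - 234) - 12998 = -54 - 12998 = -13052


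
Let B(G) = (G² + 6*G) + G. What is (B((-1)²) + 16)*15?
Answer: 360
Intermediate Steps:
B(G) = G² + 7*G
(B((-1)²) + 16)*15 = ((-1)²*(7 + (-1)²) + 16)*15 = (1*(7 + 1) + 16)*15 = (1*8 + 16)*15 = (8 + 16)*15 = 24*15 = 360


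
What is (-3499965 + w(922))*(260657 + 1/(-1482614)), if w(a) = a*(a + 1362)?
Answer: -538761697136353449/1482614 ≈ -3.6339e+11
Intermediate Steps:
w(a) = a*(1362 + a)
(-3499965 + w(922))*(260657 + 1/(-1482614)) = (-3499965 + 922*(1362 + 922))*(260657 + 1/(-1482614)) = (-3499965 + 922*2284)*(260657 - 1/1482614) = (-3499965 + 2105848)*(386453717397/1482614) = -1394117*386453717397/1482614 = -538761697136353449/1482614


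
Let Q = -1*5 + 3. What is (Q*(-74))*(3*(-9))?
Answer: -3996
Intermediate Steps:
Q = -2 (Q = -5 + 3 = -2)
(Q*(-74))*(3*(-9)) = (-2*(-74))*(3*(-9)) = 148*(-27) = -3996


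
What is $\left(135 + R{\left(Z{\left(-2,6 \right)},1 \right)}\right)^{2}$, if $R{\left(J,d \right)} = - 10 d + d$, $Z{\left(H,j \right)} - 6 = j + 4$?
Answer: $15876$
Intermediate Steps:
$Z{\left(H,j \right)} = 10 + j$ ($Z{\left(H,j \right)} = 6 + \left(j + 4\right) = 6 + \left(4 + j\right) = 10 + j$)
$R{\left(J,d \right)} = - 9 d$
$\left(135 + R{\left(Z{\left(-2,6 \right)},1 \right)}\right)^{2} = \left(135 - 9\right)^{2} = 126^{2} = 15876$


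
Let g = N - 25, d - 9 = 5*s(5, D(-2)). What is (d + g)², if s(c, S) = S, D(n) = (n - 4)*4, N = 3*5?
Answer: 14641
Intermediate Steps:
N = 15
D(n) = -16 + 4*n (D(n) = (-4 + n)*4 = -16 + 4*n)
d = -111 (d = 9 + 5*(-16 + 4*(-2)) = 9 + 5*(-16 - 8) = 9 + 5*(-24) = 9 - 120 = -111)
g = -10 (g = 15 - 25 = -10)
(d + g)² = (-111 - 10)² = (-121)² = 14641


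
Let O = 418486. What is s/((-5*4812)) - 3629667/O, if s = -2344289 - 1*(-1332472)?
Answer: 168050730521/5034386580 ≈ 33.381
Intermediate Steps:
s = -1011817 (s = -2344289 + 1332472 = -1011817)
s/((-5*4812)) - 3629667/O = -1011817/((-5*4812)) - 3629667/418486 = -1011817/((-1*24060)) - 3629667*1/418486 = -1011817/(-24060) - 3629667/418486 = -1011817*(-1/24060) - 3629667/418486 = 1011817/24060 - 3629667/418486 = 168050730521/5034386580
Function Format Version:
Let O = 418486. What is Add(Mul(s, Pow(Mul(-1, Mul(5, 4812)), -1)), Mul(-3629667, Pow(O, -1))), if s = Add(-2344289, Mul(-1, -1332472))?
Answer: Rational(168050730521, 5034386580) ≈ 33.381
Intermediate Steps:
s = -1011817 (s = Add(-2344289, 1332472) = -1011817)
Add(Mul(s, Pow(Mul(-1, Mul(5, 4812)), -1)), Mul(-3629667, Pow(O, -1))) = Add(Mul(-1011817, Pow(Mul(-1, Mul(5, 4812)), -1)), Mul(-3629667, Pow(418486, -1))) = Add(Mul(-1011817, Pow(Mul(-1, 24060), -1)), Mul(-3629667, Rational(1, 418486))) = Add(Mul(-1011817, Pow(-24060, -1)), Rational(-3629667, 418486)) = Add(Mul(-1011817, Rational(-1, 24060)), Rational(-3629667, 418486)) = Add(Rational(1011817, 24060), Rational(-3629667, 418486)) = Rational(168050730521, 5034386580)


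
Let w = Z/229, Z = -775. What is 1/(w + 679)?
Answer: 229/154716 ≈ 0.0014801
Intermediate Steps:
w = -775/229 ≈ -3.3843
1/(w + 679) = 1/(-775/229 + 679) = 1/(154716/229) = 229/154716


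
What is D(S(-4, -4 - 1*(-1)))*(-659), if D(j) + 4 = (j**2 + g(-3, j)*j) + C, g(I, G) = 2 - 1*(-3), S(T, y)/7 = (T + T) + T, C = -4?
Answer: -4367852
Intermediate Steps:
S(T, y) = 21*T (S(T, y) = 7*((T + T) + T) = 7*(2*T + T) = 7*(3*T) = 21*T)
g(I, G) = 5 (g(I, G) = 2 + 3 = 5)
D(j) = -8 + j**2 + 5*j (D(j) = -4 + ((j**2 + 5*j) - 4) = -4 + (-4 + j**2 + 5*j) = -8 + j**2 + 5*j)
D(S(-4, -4 - 1*(-1)))*(-659) = (-8 + (21*(-4))**2 + 5*(21*(-4)))*(-659) = (-8 + (-84)**2 + 5*(-84))*(-659) = (-8 + 7056 - 420)*(-659) = 6628*(-659) = -4367852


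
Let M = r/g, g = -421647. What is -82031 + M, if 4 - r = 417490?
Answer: -11529235857/140549 ≈ -82030.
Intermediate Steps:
r = -417486 (r = 4 - 1*417490 = 4 - 417490 = -417486)
M = 139162/140549 (M = -417486/(-421647) = -417486*(-1/421647) = 139162/140549 ≈ 0.99013)
-82031 + M = -82031 + 139162/140549 = -11529235857/140549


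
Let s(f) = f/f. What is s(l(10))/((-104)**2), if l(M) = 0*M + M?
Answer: 1/10816 ≈ 9.2456e-5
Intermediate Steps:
l(M) = M (l(M) = 0 + M = M)
s(f) = 1
s(l(10))/((-104)**2) = 1/(-104)**2 = 1/10816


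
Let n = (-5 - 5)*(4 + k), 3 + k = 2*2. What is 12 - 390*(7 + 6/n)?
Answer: -13356/5 ≈ -2671.2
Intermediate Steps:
k = 1 (k = -3 + 2*2 = -3 + 4 = 1)
n = -50 (n = (-5 - 5)*(4 + 1) = -10*5 = -50)
12 - 390*(7 + 6/n) = 12 - 390*(7 + 6/(-50)) = 12 - 390*(7 + 6*(-1/50)) = 12 - 390*(7 - 3/25) = 12 - 390*172/25 = 12 - 78*172/5 = 12 - 13416/5 = -13356/5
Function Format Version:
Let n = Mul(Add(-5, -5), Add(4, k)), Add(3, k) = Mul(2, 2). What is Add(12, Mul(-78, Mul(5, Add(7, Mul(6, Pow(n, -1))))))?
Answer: Rational(-13356, 5) ≈ -2671.2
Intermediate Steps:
k = 1 (k = Add(-3, Mul(2, 2)) = Add(-3, 4) = 1)
n = -50 (n = Mul(Add(-5, -5), Add(4, 1)) = Mul(-10, 5) = -50)
Add(12, Mul(-78, Mul(5, Add(7, Mul(6, Pow(n, -1)))))) = Add(12, Mul(-78, Mul(5, Add(7, Mul(6, Pow(-50, -1)))))) = Add(12, Mul(-78, Mul(5, Add(7, Mul(6, Rational(-1, 50)))))) = Add(12, Mul(-78, Mul(5, Add(7, Rational(-3, 25))))) = Add(12, Mul(-78, Mul(5, Rational(172, 25)))) = Add(12, Mul(-78, Rational(172, 5))) = Add(12, Rational(-13416, 5)) = Rational(-13356, 5)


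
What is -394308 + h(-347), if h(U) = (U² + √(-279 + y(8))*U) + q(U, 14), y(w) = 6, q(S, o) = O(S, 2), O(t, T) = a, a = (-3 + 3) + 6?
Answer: -273893 - 347*I*√273 ≈ -2.7389e+5 - 5733.4*I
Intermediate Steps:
a = 6 (a = 0 + 6 = 6)
O(t, T) = 6
q(S, o) = 6
h(U) = 6 + U² + I*U*√273 (h(U) = (U² + √(-279 + 6)*U) + 6 = (U² + √(-273)*U) + 6 = (U² + (I*√273)*U) + 6 = (U² + I*U*√273) + 6 = 6 + U² + I*U*√273)
-394308 + h(-347) = -394308 + (6 + (-347)² + I*(-347)*√273) = -394308 + (6 + 120409 - 347*I*√273) = -394308 + (120415 - 347*I*√273) = -273893 - 347*I*√273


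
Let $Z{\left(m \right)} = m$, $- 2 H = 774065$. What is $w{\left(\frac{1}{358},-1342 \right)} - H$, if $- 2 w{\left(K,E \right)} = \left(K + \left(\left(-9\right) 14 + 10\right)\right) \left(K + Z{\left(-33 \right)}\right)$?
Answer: $\frac{98716708209}{256328} \approx 3.8512 \cdot 10^{5}$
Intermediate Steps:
$H = - \frac{774065}{2}$ ($H = \left(- \frac{1}{2}\right) 774065 = - \frac{774065}{2} \approx -3.8703 \cdot 10^{5}$)
$w{\left(K,E \right)} = - \frac{\left(-116 + K\right) \left(-33 + K\right)}{2}$ ($w{\left(K,E \right)} = - \frac{\left(K + \left(\left(-9\right) 14 + 10\right)\right) \left(K - 33\right)}{2} = - \frac{\left(K + \left(-126 + 10\right)\right) \left(-33 + K\right)}{2} = - \frac{\left(K - 116\right) \left(-33 + K\right)}{2} = - \frac{\left(-116 + K\right) \left(-33 + K\right)}{2}$)
$w{\left(\frac{1}{358},-1342 \right)} - H = \left(-1914 - \frac{\left(\frac{1}{358}\right)^{2}}{2} + \frac{149}{2 \cdot 358}\right) - - \frac{774065}{2} = \left(-1914 - \frac{1}{2 \cdot 128164} + \frac{149}{2} \cdot \frac{1}{358}\right) + \frac{774065}{2} = \left(-1914 - \frac{1}{256328} + \frac{149}{716}\right) + \frac{774065}{2} = - \frac{490558451}{256328} + \frac{774065}{2} = \frac{98716708209}{256328}$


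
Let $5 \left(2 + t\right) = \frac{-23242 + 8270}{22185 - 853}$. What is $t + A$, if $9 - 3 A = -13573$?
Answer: $\frac{361992811}{79995} \approx 4525.2$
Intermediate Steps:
$A = \frac{13582}{3}$ ($A = 3 - - \frac{13573}{3} = 3 + \frac{13573}{3} = \frac{13582}{3} \approx 4527.3$)
$t = - \frac{57073}{26665}$ ($t = -2 + \frac{\left(-23242 + 8270\right) \frac{1}{22185 - 853}}{5} = -2 + \frac{\left(-14972\right) \frac{1}{21332}}{5} = -2 + \frac{1}{5} \left(- \frac{3743}{5333}\right) = -2 - \frac{3743}{26665} = - \frac{57073}{26665} \approx -2.1404$)
$t + A = - \frac{57073}{26665} + \frac{13582}{3} = \frac{361992811}{79995}$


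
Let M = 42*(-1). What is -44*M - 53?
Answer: 1795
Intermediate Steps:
M = -42
-44*M - 53 = -44*(-42) - 53 = 1848 - 53 = 1795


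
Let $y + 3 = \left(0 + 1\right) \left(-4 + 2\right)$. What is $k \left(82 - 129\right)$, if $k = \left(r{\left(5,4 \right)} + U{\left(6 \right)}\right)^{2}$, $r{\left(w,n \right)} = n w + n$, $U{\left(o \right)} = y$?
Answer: $-16967$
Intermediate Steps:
$y = -5$ ($y = -3 + \left(0 + 1\right) \left(-4 + 2\right) = -3 + 1 \left(-2\right) = -3 - 2 = -5$)
$U{\left(o \right)} = -5$
$r{\left(w,n \right)} = n + n w$
$k = 361$ ($k = \left(4 \left(1 + 5\right) - 5\right)^{2} = \left(4 \cdot 6 - 5\right)^{2} = \left(24 - 5\right)^{2} = 19^{2} = 361$)
$k \left(82 - 129\right) = 361 \left(82 - 129\right) = 361 \left(-47\right) = -16967$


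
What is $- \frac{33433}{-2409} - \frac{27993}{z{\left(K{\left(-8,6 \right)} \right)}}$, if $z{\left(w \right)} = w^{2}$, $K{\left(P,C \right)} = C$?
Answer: $- \frac{7359061}{9636} \approx -763.71$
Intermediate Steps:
$- \frac{33433}{-2409} - \frac{27993}{z{\left(K{\left(-8,6 \right)} \right)}} = - \frac{33433}{-2409} - \frac{27993}{6^{2}} = \left(-33433\right) \left(- \frac{1}{2409}\right) - \frac{27993}{36} = \frac{33433}{2409} - \frac{9331}{12} = - \frac{7359061}{9636}$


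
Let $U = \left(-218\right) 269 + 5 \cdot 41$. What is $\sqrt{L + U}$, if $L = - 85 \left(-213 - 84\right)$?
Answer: $6 i \sqrt{922} \approx 182.19 i$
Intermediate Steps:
$L = 25245$ ($L = \left(-85\right) \left(-297\right) = 25245$)
$U = -58437$ ($U = -58642 + 205 = -58437$)
$\sqrt{L + U} = \sqrt{25245 - 58437} = \sqrt{-33192} = 6 i \sqrt{922}$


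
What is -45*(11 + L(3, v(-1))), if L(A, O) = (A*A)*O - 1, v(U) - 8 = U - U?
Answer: -3690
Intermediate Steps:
v(U) = 8 (v(U) = 8 + (U - U) = 8 + 0 = 8)
L(A, O) = -1 + O*A² (L(A, O) = A²*O - 1 = O*A² - 1 = -1 + O*A²)
-45*(11 + L(3, v(-1))) = -45*(11 + (-1 + 8*3²)) = -45*(11 + (-1 + 8*9)) = -45*(11 + (-1 + 72)) = -45*(11 + 71) = -45*82 = -3690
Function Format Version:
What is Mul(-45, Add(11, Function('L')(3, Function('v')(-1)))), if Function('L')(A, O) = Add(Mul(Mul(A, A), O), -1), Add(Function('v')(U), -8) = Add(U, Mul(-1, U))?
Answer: -3690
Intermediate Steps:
Function('v')(U) = 8 (Function('v')(U) = Add(8, Add(U, Mul(-1, U))) = Add(8, 0) = 8)
Function('L')(A, O) = Add(-1, Mul(O, Pow(A, 2))) (Function('L')(A, O) = Add(Mul(Pow(A, 2), O), -1) = Add(Mul(O, Pow(A, 2)), -1) = Add(-1, Mul(O, Pow(A, 2))))
Mul(-45, Add(11, Function('L')(3, Function('v')(-1)))) = Mul(-45, Add(11, Add(-1, Mul(8, Pow(3, 2))))) = Mul(-45, Add(11, Add(-1, Mul(8, 9)))) = Mul(-45, Add(11, Add(-1, 72))) = Mul(-45, Add(11, 71)) = Mul(-45, 82) = -3690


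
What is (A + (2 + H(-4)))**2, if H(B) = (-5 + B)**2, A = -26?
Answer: 3249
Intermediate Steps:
(A + (2 + H(-4)))**2 = (-26 + (2 + (-5 - 4)**2))**2 = (-26 + (2 + (-9)**2))**2 = (-26 + (2 + 81))**2 = (-26 + 83)**2 = 57**2 = 3249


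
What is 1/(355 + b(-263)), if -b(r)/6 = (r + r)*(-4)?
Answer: -1/12269 ≈ -8.1506e-5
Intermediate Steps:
b(r) = 48*r (b(r) = -6*(r + r)*(-4) = -6*2*r*(-4) = -(-48)*r = 48*r)
1/(355 + b(-263)) = 1/(355 + 48*(-263)) = 1/(355 - 12624) = 1/(-12269) = -1/12269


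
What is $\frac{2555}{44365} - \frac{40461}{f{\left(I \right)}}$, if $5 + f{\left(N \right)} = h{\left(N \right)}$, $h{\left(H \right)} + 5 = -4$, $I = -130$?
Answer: $\frac{359017607}{124222} \approx 2890.1$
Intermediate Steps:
$h{\left(H \right)} = -9$ ($h{\left(H \right)} = -5 - 4 = -9$)
$f{\left(N \right)} = -14$ ($f{\left(N \right)} = -5 - 9 = -14$)
$\frac{2555}{44365} - \frac{40461}{f{\left(I \right)}} = \frac{2555}{44365} - \frac{40461}{-14} = 2555 \cdot \frac{1}{44365} - - \frac{40461}{14} = \frac{511}{8873} + \frac{40461}{14} = \frac{359017607}{124222}$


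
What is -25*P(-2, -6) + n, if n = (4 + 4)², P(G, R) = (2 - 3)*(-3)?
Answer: -11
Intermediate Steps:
P(G, R) = 3 (P(G, R) = -1*(-3) = 3)
n = 64 (n = 8² = 64)
-25*P(-2, -6) + n = -25*3 + 64 = -75 + 64 = -11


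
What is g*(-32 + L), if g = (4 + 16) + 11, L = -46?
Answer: -2418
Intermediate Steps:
g = 31 (g = 20 + 11 = 31)
g*(-32 + L) = 31*(-32 - 46) = 31*(-78) = -2418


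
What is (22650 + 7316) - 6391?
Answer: 23575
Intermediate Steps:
(22650 + 7316) - 6391 = 29966 - 6391 = 23575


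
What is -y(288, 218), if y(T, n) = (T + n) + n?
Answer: -724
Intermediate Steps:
y(T, n) = T + 2*n
-y(288, 218) = -(288 + 2*218) = -(288 + 436) = -1*724 = -724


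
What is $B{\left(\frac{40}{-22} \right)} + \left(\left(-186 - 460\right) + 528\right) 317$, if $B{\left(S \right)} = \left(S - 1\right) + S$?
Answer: $- \frac{411517}{11} \approx -37411.0$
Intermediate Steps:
$B{\left(S \right)} = -1 + 2 S$ ($B{\left(S \right)} = \left(-1 + S\right) + S = -1 + 2 S$)
$B{\left(\frac{40}{-22} \right)} + \left(\left(-186 - 460\right) + 528\right) 317 = \left(-1 + 2 \frac{40}{-22}\right) + \left(\left(-186 - 460\right) + 528\right) 317 = \left(-1 + 2 \cdot 40 \left(- \frac{1}{22}\right)\right) + \left(-646 + 528\right) 317 = \left(-1 + 2 \left(- \frac{20}{11}\right)\right) - 37406 = \left(-1 - \frac{40}{11}\right) - 37406 = - \frac{51}{11} - 37406 = - \frac{411517}{11}$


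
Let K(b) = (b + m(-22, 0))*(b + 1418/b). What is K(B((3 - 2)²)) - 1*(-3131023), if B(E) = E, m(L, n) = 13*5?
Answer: 3224677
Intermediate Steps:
m(L, n) = 65
K(b) = (65 + b)*(b + 1418/b) (K(b) = (b + 65)*(b + 1418/b) = (65 + b)*(b + 1418/b))
K(B((3 - 2)²)) - 1*(-3131023) = (1418 + ((3 - 2)²)² + 65*(3 - 2)² + 92170/((3 - 2)²)) - 1*(-3131023) = (1418 + (1²)² + 65*1² + 92170/(1²)) + 3131023 = (1418 + 1² + 65*1 + 92170/1) + 3131023 = (1418 + 1 + 65 + 92170*1) + 3131023 = (1418 + 1 + 65 + 92170) + 3131023 = 93654 + 3131023 = 3224677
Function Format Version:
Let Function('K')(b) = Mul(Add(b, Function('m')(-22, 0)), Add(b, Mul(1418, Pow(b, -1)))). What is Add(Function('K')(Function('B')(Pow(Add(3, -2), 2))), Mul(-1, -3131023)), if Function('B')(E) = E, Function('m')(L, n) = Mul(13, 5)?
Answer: 3224677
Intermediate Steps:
Function('m')(L, n) = 65
Function('K')(b) = Mul(Add(65, b), Add(b, Mul(1418, Pow(b, -1)))) (Function('K')(b) = Mul(Add(b, 65), Add(b, Mul(1418, Pow(b, -1)))) = Mul(Add(65, b), Add(b, Mul(1418, Pow(b, -1)))))
Add(Function('K')(Function('B')(Pow(Add(3, -2), 2))), Mul(-1, -3131023)) = Add(Add(1418, Pow(Pow(Add(3, -2), 2), 2), Mul(65, Pow(Add(3, -2), 2)), Mul(92170, Pow(Pow(Add(3, -2), 2), -1))), Mul(-1, -3131023)) = Add(Add(1418, Pow(Pow(1, 2), 2), Mul(65, Pow(1, 2)), Mul(92170, Pow(Pow(1, 2), -1))), 3131023) = Add(Add(1418, Pow(1, 2), Mul(65, 1), Mul(92170, Pow(1, -1))), 3131023) = Add(Add(1418, 1, 65, Mul(92170, 1)), 3131023) = Add(Add(1418, 1, 65, 92170), 3131023) = Add(93654, 3131023) = 3224677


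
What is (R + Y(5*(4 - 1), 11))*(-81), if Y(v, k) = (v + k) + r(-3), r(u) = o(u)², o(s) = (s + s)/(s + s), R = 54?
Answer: -6561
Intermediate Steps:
o(s) = 1 (o(s) = (2*s)/((2*s)) = (2*s)*(1/(2*s)) = 1)
r(u) = 1 (r(u) = 1² = 1)
Y(v, k) = 1 + k + v (Y(v, k) = (v + k) + 1 = (k + v) + 1 = 1 + k + v)
(R + Y(5*(4 - 1), 11))*(-81) = (54 + (1 + 11 + 5*(4 - 1)))*(-81) = (54 + (1 + 11 + 5*3))*(-81) = (54 + (1 + 11 + 15))*(-81) = (54 + 27)*(-81) = 81*(-81) = -6561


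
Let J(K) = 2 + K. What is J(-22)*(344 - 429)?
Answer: 1700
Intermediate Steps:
J(-22)*(344 - 429) = (2 - 22)*(344 - 429) = -20*(-85) = 1700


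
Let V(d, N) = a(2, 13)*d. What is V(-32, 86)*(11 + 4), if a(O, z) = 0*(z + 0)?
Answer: 0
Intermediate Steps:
a(O, z) = 0 (a(O, z) = 0*z = 0)
V(d, N) = 0 (V(d, N) = 0*d = 0)
V(-32, 86)*(11 + 4) = 0*(11 + 4) = 0*15 = 0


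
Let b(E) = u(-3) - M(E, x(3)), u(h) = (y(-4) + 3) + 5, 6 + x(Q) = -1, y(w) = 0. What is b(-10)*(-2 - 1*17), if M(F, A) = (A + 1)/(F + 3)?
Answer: -950/7 ≈ -135.71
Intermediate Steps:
x(Q) = -7 (x(Q) = -6 - 1 = -7)
M(F, A) = (1 + A)/(3 + F)
u(h) = 8 (u(h) = (0 + 3) + 5 = 3 + 5 = 8)
b(E) = 8 + 6/(3 + E) (b(E) = 8 - (1 - 7)/(3 + E) = 8 - (-6)/(3 + E) = 8 + 6/(3 + E))
b(-10)*(-2 - 1*17) = (2*(15 + 4*(-10))/(3 - 10))*(-2 - 1*17) = (2*(15 - 40)/(-7))*(-2 - 17) = (2*(-⅐)*(-25))*(-19) = (50/7)*(-19) = -950/7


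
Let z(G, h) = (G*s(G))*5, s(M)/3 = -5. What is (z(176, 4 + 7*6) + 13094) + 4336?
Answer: 4230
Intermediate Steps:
s(M) = -15 (s(M) = 3*(-5) = -15)
z(G, h) = -75*G (z(G, h) = (G*(-15))*5 = -15*G*5 = -75*G)
(z(176, 4 + 7*6) + 13094) + 4336 = (-75*176 + 13094) + 4336 = (-13200 + 13094) + 4336 = -106 + 4336 = 4230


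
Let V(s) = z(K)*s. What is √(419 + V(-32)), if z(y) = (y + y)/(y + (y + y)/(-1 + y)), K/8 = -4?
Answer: √337187/31 ≈ 18.732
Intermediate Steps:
K = -32 (K = 8*(-4) = -32)
z(y) = 2*y/(y + 2*y/(-1 + y)) (z(y) = (2*y)/(y + (2*y)/(-1 + y)) = (2*y)/(y + 2*y/(-1 + y)) = 2*y/(y + 2*y/(-1 + y)))
V(s) = 66*s/31 (V(s) = (2*(-1 - 32)/(1 - 32))*s = (2*(-33)/(-31))*s = (2*(-1/31)*(-33))*s = 66*s/31)
√(419 + V(-32)) = √(419 + (66/31)*(-32)) = √(419 - 2112/31) = √(10877/31) = √337187/31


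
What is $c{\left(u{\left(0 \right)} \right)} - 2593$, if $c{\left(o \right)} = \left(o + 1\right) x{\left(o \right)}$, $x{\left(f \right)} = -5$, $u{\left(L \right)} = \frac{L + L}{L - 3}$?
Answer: $-2598$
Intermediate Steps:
$u{\left(L \right)} = \frac{2 L}{-3 + L}$
$c{\left(o \right)} = -5 - 5 o$ ($c{\left(o \right)} = \left(o + 1\right) \left(-5\right) = \left(1 + o\right) \left(-5\right) = -5 - 5 o$)
$c{\left(u{\left(0 \right)} \right)} - 2593 = \left(-5 - 5 \cdot 2 \cdot 0 \frac{1}{-3 + 0}\right) - 2593 = \left(-5 - 5 \cdot 2 \cdot 0 \frac{1}{-3}\right) - 2593 = \left(-5 - 5 \cdot 2 \cdot 0 \left(- \frac{1}{3}\right)\right) - 2593 = \left(-5 - 0\right) - 2593 = \left(-5 + 0\right) - 2593 = -5 - 2593 = -2598$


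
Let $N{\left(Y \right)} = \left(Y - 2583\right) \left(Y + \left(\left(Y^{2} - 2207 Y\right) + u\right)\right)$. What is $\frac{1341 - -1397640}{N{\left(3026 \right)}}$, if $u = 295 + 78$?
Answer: $\frac{466327}{366463333} \approx 0.0012725$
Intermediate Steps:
$u = 373$
$N{\left(Y \right)} = \left(-2583 + Y\right) \left(373 + Y^{2} - 2206 Y\right)$ ($N{\left(Y \right)} = \left(Y - 2583\right) \left(Y + \left(\left(Y^{2} - 2207 Y\right) + 373\right)\right) = \left(-2583 + Y\right) \left(Y + \left(373 + Y^{2} - 2207 Y\right)\right) = \left(-2583 + Y\right) \left(373 + Y^{2} - 2206 Y\right)$)
$\frac{1341 - -1397640}{N{\left(3026 \right)}} = \frac{1341 - -1397640}{-963459 + 3026^{3} - 4789 \cdot 3026^{2} + 5698471 \cdot 3026} = \frac{1341 + 1397640}{-963459 + 27708101576 - 43851321364 + 17243573246} = \frac{1398981}{-963459 + 27708101576 - 43851321364 + 17243573246} = \frac{1398981}{1099389999} = 1398981 \cdot \frac{1}{1099389999} = \frac{466327}{366463333}$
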